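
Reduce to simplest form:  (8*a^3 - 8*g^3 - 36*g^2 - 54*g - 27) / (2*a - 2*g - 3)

4*a^2 + 4*a*g + 6*a + 4*g^2 + 12*g + 9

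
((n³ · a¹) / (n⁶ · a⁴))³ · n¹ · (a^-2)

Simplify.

Inside the bracket: (n^-3) · (a^-3)
Raise to the power 3: (n^-9) · (a^-9)
Multiply by n¹ · (a^-2): add exponents.

1/(a^11*n⁸)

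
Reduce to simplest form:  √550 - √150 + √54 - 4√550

-15*√22 - 2*√6

√550 = 5*√22; √150 = 5*√6; √54 = 3*√6; 4√550 = 20*√22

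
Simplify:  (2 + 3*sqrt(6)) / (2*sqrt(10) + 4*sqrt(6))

Multiply numerator and denominator by -2*sqrt(10) + 4*sqrt(6).
Denominator becomes 56; numerator becomes -12*sqrt(15) - 4*sqrt(10) + 8*sqrt(6) + 72.

(-3*sqrt(15) - sqrt(10) + 2*sqrt(6) + 18)/14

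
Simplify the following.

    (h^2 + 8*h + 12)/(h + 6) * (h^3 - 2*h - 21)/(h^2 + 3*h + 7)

Factor: h^2 + 8*h + 12 = (h + 2)*(h + 6);  h^3 - 2*h - 21 = (h^2 + 3*h + 7)*(h - 3)
Cancel the common factors (h^2 + 3*h + 7), (h + 6).

h^2 - h - 6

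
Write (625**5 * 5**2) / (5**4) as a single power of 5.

5**18

625**5 = 5**20; 5**2 = 5**2; 5**4 = 5**4
Combine exponents: 5**18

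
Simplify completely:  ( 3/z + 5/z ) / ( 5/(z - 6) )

(8*z - 48)/(5*z)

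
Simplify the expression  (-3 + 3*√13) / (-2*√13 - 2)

(-7 + √13)/4

Multiply numerator and denominator by -2 + 2*√13.
Denominator becomes -48; numerator becomes -12*√13 + 84.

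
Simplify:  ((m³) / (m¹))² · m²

m⁶

Inside the bracket: m²
Raise to the power 2: m⁴
Multiply by m²: add exponents.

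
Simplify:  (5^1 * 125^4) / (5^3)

5^10

5^1 = 5^1; 125^4 = 5^12; 5^3 = 5^3
Combine exponents: 5^10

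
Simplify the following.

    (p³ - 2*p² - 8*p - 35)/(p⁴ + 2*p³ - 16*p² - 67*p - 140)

1/(p + 4)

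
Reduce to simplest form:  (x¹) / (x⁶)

Quotient: (x^-5)

x^(-5)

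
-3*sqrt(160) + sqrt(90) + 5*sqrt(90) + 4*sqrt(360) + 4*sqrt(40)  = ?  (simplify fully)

3*sqrt(160) = 12*sqrt(10); sqrt(90) = 3*sqrt(10); 5*sqrt(90) = 15*sqrt(10); 4*sqrt(360) = 24*sqrt(10); 4*sqrt(40) = 8*sqrt(10)
Combine: (-12 + 3 + 15 + 24 + 8)·sqrt(10) = 38*sqrt(10)

38*sqrt(10)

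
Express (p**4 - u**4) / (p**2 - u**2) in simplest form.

p**2 + u**2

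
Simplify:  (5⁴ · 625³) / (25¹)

5^14

5⁴ = 5^4; 625³ = 5^12; 25¹ = 5^2
Combine exponents: 5^14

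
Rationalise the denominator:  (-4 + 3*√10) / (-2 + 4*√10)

(-5*√10 + 56)/78

Multiply numerator and denominator by -4*√10 - 2.
Denominator becomes -156; numerator becomes -112 + 10*√10.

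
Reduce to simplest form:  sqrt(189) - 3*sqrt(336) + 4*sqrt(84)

-sqrt(21)

sqrt(189) = 3*sqrt(21); 3*sqrt(336) = 12*sqrt(21); 4*sqrt(84) = 8*sqrt(21)
Combine: (3 - 12 + 8)·sqrt(21) = -sqrt(21)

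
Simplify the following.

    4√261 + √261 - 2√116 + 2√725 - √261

18*√29

4√261 = 12*√29; √261 = 3*√29; 2√116 = 4*√29; 2√725 = 10*√29; √261 = 3*√29
Combine: (12 + 3 - 4 + 10 - 3)·√29 = 18*√29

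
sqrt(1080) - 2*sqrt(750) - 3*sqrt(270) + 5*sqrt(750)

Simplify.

sqrt(1080) = 6*sqrt(30); 2*sqrt(750) = 10*sqrt(30); 3*sqrt(270) = 9*sqrt(30); 5*sqrt(750) = 25*sqrt(30)
Combine: (6 - 10 - 9 + 25)·sqrt(30) = 12*sqrt(30)

12*sqrt(30)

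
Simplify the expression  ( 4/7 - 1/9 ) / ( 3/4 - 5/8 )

232/63

Numerator: 4/7 - 1/9 = 29/63
Denominator: 3/4 - 5/8 = 1/8
Divide: (29/63) · (8) = 232/63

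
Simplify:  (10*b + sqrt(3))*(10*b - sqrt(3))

100*b^2 - 3

Difference of squares with P = 10*b, Q = sqrt(3).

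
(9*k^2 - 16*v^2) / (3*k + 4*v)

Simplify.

Difference of squares: factor out (3*k + 4*v).

3*k - 4*v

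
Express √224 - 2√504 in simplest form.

-8*√14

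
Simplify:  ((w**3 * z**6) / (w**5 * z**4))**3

Inside the bracket: (w**-2) * z**2
Raise to the power 3: (w**-6) * z**6

z**6/w**6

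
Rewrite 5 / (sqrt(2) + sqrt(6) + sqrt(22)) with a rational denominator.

Group as (sqrt(2) + sqrt(6)) + sqrt(22); multiply by (sqrt(2) + sqrt(6)) - sqrt(22), then rationalise the remaining surd.

(-45*sqrt(6) - 65*sqrt(2) + 10*sqrt(66) + 35*sqrt(22))/74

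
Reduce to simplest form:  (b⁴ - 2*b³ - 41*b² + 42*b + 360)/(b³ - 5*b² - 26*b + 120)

b + 3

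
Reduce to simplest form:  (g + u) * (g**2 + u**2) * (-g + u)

-g**4 + u**4

Telescope via difference of squares: (u+g)(u-g) = -g**2 + u**2, then repeat with the next factor.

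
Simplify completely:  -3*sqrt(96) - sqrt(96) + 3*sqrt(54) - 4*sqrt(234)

-12*sqrt(26) - 7*sqrt(6)

3*sqrt(96) = 12*sqrt(6); sqrt(96) = 4*sqrt(6); 3*sqrt(54) = 9*sqrt(6); 4*sqrt(234) = 12*sqrt(26)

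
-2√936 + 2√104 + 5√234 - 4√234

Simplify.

-5*√26

2√936 = 12*√26; 2√104 = 4*√26; 5√234 = 15*√26; 4√234 = 12*√26
Combine: (-12 + 4 + 15 - 12)·√26 = -5*√26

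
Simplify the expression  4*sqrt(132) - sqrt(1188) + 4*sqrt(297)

14*sqrt(33)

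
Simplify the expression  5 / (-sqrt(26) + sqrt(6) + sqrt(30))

Group as (sqrt(6) + sqrt(30)) - sqrt(26); multiply by (sqrt(6) + sqrt(30)) + sqrt(26), then rationalise the remaining surd.

(-5*sqrt(26) + sqrt(30) + 25*sqrt(6) + 6*sqrt(130))/62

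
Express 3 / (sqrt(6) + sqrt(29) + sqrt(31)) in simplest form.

Group as (sqrt(6) + sqrt(29)) + sqrt(31); multiply by (sqrt(6) + sqrt(29)) - sqrt(31), then rationalise the remaining surd.

(-3*sqrt(5394) + 6*sqrt(31) + 12*sqrt(29) + 81*sqrt(6))/340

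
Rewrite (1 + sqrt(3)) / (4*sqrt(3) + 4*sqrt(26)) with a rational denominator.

(-3 - sqrt(3) + sqrt(26) + sqrt(78))/92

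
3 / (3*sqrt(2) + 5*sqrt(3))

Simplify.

Multiply numerator and denominator by -5*sqrt(3) + 3*sqrt(2).
Denominator becomes -57; numerator becomes -15*sqrt(3) + 9*sqrt(2).

(-3*sqrt(2) + 5*sqrt(3))/19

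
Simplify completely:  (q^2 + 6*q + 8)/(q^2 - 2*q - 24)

Factor: q^2 + 6*q + 8 = (q + 4)*(q + 2);  q^2 - 2*q - 24 = (q + 4)*(q - 6)
Cancel the common factor (q + 4).

(q + 2)/(q - 6)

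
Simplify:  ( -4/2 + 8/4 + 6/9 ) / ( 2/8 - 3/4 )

Numerator: -4/2 + 8/4 + 6/9 = 2/3
Denominator: 2/8 - 3/4 = -1/2
Divide: (2/3) · (-2) = -4/3

-4/3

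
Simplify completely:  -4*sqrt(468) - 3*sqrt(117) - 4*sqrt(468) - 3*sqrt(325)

-72*sqrt(13)

4*sqrt(468) = 24*sqrt(13); 3*sqrt(117) = 9*sqrt(13); 4*sqrt(468) = 24*sqrt(13); 3*sqrt(325) = 15*sqrt(13)
Combine: (-24 - 9 - 24 - 15)·sqrt(13) = -72*sqrt(13)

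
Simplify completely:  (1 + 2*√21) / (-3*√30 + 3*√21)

(-6*√70 - 42 - √30 - √21)/27

Multiply numerator and denominator by 3*√21 + 3*√30.
Denominator becomes -81; numerator becomes 3*√21 + 3*√30 + 126 + 18*√70.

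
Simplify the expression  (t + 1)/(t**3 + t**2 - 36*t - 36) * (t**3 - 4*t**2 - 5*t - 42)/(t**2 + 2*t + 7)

Factor: t**3 + t**2 - 36*t - 36 = (t + 1)*(t + 6)*(t - 6);  t**3 - 4*t**2 - 5*t - 42 = (t - 6)*(t**2 + 2*t + 7)
Cancel the common factors (t**2 + 2*t + 7), (t + 1), (t - 6).

1/(t + 6)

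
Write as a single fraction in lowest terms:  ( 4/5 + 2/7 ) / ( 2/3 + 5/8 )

912/1085

Numerator: 4/5 + 2/7 = 38/35
Denominator: 2/3 + 5/8 = 31/24
Divide: (38/35) · (24/31) = 912/1085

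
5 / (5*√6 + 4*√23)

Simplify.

(-25*√6 + 20*√23)/218

Multiply numerator and denominator by -4*√23 + 5*√6.
Denominator becomes -218; numerator becomes -20*√23 + 25*√6.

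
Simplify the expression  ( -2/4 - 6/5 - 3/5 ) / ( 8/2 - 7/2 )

-23/5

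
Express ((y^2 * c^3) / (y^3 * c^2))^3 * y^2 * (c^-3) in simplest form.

1/y

Inside the bracket: (y^-1) * c^1
Raise to the power 3: (y^-3) * c^3
Multiply by y^2 * (c^-3): add exponents.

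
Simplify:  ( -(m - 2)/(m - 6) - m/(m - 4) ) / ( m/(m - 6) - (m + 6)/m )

Numerator: -(m - 2)/(m - 6) - m/(m - 4) = (-2*m^2 + 12*m - 8)/(m^2 - 10*m + 24)
Denominator: m/(m - 6) - (m + 6)/m = 36/(m^2 - 6*m)
Divide: ((-2*m^2 + 12*m - 8)/(m^2 - 10*m + 24)) · (m^2/36 - m/6) = (-m^3 + 6*m^2 - 4*m)/(18*m - 72)

(-m^3 + 6*m^2 - 4*m)/(18*m - 72)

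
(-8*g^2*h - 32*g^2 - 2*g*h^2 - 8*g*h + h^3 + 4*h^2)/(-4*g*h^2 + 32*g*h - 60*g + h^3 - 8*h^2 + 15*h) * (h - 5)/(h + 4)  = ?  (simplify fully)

Factor: -8*g^2*h - 32*g^2 - 2*g*h^2 - 8*g*h + h^3 + 4*h^2 = (-4*g + h)*(h + 4)*(2*g + h);  -4*g*h^2 + 32*g*h - 60*g + h^3 - 8*h^2 + 15*h = (-4*g + h)*(h - 5)*(h - 3)
Cancel the common factors (h - 5), (-4*g + h), (h + 4).

(2*g + h)/(h - 3)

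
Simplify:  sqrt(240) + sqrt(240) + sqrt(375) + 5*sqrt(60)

23*sqrt(15)

sqrt(240) = 4*sqrt(15); sqrt(240) = 4*sqrt(15); sqrt(375) = 5*sqrt(15); 5*sqrt(60) = 10*sqrt(15)
Combine: (4 + 4 + 5 + 10)·sqrt(15) = 23*sqrt(15)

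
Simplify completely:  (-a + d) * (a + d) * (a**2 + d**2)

(d+a)(d-a) = -a**2 + d**2; continue pairing.

-a**4 + d**4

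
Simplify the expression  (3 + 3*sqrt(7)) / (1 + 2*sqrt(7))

Multiply numerator and denominator by -2*sqrt(7) + 1.
Denominator becomes -27; numerator becomes -39 - 3*sqrt(7).

(sqrt(7) + 13)/9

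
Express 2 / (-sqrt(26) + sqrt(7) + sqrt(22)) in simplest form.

Group as (sqrt(7) + sqrt(22)) - sqrt(26); multiply by (sqrt(7) + sqrt(22)) + sqrt(26), then rationalise the remaining surd.

(-6*sqrt(26) + 22*sqrt(22) + 82*sqrt(7) + 8*sqrt(1001))/607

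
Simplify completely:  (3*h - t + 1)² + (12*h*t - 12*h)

(3*h + t - 1)²

After expansion: 9*h² + 6*h*t - 6*h + t² - 2*t + 1 — a perfect-square trinomial.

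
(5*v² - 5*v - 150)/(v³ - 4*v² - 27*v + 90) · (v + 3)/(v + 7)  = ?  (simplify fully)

(5*v + 15)/(v² + 4*v - 21)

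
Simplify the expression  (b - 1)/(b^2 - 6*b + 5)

Factor: b^2 - 6*b + 5 = (b - 1)*(b - 5)
Cancel the common factor (b - 1).

1/(b - 5)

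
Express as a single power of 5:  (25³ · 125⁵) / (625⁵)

5^1

25³ = 5^6; 125⁵ = 5^15; 625⁵ = 5^20
Combine exponents: 5^1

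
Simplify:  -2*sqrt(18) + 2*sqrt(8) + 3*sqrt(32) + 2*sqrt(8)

14*sqrt(2)

2*sqrt(18) = 6*sqrt(2); 2*sqrt(8) = 4*sqrt(2); 3*sqrt(32) = 12*sqrt(2); 2*sqrt(8) = 4*sqrt(2)
Combine: (-6 + 4 + 12 + 4)·sqrt(2) = 14*sqrt(2)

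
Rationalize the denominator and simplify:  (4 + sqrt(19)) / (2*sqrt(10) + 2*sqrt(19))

(-sqrt(190) - 4*sqrt(10) + 4*sqrt(19) + 19)/18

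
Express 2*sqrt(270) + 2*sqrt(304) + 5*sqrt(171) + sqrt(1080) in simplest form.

2*sqrt(270) = 6*sqrt(30); 2*sqrt(304) = 8*sqrt(19); 5*sqrt(171) = 15*sqrt(19); sqrt(1080) = 6*sqrt(30)

12*sqrt(30) + 23*sqrt(19)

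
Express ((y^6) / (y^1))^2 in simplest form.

y^10

Inside the bracket: y^5
Raise to the power 2: y^10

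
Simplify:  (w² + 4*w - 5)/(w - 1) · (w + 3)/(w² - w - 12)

Factor: w² + 4*w - 5 = (w + 5)·(w - 1);  w² - w - 12 = (w + 3)·(w - 4)
Cancel the common factors (w + 3), (w - 1).

(w + 5)/(w - 4)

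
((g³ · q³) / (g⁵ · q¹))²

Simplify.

Inside the bracket: (g^-2) · q²
Raise to the power 2: (g^-4) · q⁴

q⁴/g⁴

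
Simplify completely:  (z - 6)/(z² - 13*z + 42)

1/(z - 7)

Factor: z² - 13*z + 42 = (z - 6)·(z - 7)
Cancel the common factor (z - 6).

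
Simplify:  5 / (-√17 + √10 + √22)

Group as (√10 + √22) - √17; multiply by (√10 + √22) + √17, then rationalise the remaining surd.

(-15*√17 + 5*√22 + 29*√10 + 4*√935)/131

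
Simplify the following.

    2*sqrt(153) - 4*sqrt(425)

2*sqrt(153) = 6*sqrt(17); 4*sqrt(425) = 20*sqrt(17)
Combine: (6 - 20)·sqrt(17) = -14*sqrt(17)

-14*sqrt(17)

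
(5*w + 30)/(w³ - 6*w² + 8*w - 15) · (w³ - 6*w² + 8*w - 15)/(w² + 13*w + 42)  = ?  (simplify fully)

Factor: 5*w + 30 = 5·(w + 6);  w³ - 6*w² + 8*w - 15 = (w - 5)·(w² - w + 3);  w³ - 6*w² + 8*w - 15 = (w² - w + 3)·(w - 5);  w² + 13*w + 42 = (w + 7)·(w + 6)
Cancel the common factors (w² - w + 3), (w + 6), (w - 5).

5/(w + 7)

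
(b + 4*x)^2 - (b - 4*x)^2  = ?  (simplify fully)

Only the odd-power cross terms survive.

16*b*x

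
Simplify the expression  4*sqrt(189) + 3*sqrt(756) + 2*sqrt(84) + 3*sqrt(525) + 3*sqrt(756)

67*sqrt(21)

4*sqrt(189) = 12*sqrt(21); 3*sqrt(756) = 18*sqrt(21); 2*sqrt(84) = 4*sqrt(21); 3*sqrt(525) = 15*sqrt(21); 3*sqrt(756) = 18*sqrt(21)
Combine: (12 + 18 + 4 + 15 + 18)·sqrt(21) = 67*sqrt(21)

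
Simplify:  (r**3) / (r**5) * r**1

1/r

Quotient: (r**-2)
Multiply by r**1: add exponents.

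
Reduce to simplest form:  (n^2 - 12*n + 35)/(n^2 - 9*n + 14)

(n - 5)/(n - 2)

Factor: n^2 - 12*n + 35 = (n - 7)*(n - 5);  n^2 - 9*n + 14 = (n - 2)*(n - 7)
Cancel the common factor (n - 7).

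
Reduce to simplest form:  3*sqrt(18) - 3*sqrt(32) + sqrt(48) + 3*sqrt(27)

-3*sqrt(2) + 13*sqrt(3)

3*sqrt(18) = 9*sqrt(2); 3*sqrt(32) = 12*sqrt(2); sqrt(48) = 4*sqrt(3); 3*sqrt(27) = 9*sqrt(3)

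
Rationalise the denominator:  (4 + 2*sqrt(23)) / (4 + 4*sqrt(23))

Multiply numerator and denominator by -4*sqrt(23) + 4.
Denominator becomes -352; numerator becomes -168 - 8*sqrt(23).

(sqrt(23) + 21)/44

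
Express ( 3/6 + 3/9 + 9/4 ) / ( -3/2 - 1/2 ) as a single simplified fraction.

Numerator: 3/6 + 3/9 + 9/4 = 37/12
Denominator: -3/2 - 1/2 = -2
Divide: (37/12) · (-1/2) = -37/24

-37/24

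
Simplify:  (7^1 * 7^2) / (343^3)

7^(-6)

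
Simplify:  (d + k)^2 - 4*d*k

(d - k)^2

Expanding gives d^2 - 2*d*k + k^2, a perfect square.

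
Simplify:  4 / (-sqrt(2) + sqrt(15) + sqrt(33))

(-10*sqrt(15) - 3*sqrt(110) + 23*sqrt(2) + 8*sqrt(33))/17

Group as (sqrt(15) + sqrt(33)) - sqrt(2); multiply by (sqrt(15) + sqrt(33)) + sqrt(2), then rationalise the remaining surd.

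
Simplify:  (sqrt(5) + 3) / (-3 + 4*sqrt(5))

(29 + 15*sqrt(5))/71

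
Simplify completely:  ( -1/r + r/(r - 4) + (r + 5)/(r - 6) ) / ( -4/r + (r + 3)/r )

Numerator: -1/r + r/(r - 4) + (r + 5)/(r - 6) = (2*r³ - 6*r² - 10*r - 24)/(r³ - 10*r² + 24*r)
Denominator: -4/r + (r + 3)/r = (r - 1)/r
Divide: ((2*r³ - 6*r² - 10*r - 24)/(r³ - 10*r² + 24*r)) · (r/(r - 1)) = (2*r³ - 6*r² - 10*r - 24)/(r³ - 11*r² + 34*r - 24)

(2*r³ - 6*r² - 10*r - 24)/(r³ - 11*r² + 34*r - 24)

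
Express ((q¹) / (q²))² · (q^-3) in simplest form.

q^(-5)

Inside the bracket: (q^-1)
Raise to the power 2: (q^-2)
Multiply by (q^-3): add exponents.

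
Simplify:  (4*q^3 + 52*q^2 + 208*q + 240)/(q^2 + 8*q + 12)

4*q + 20

Factor: 4*q^3 + 52*q^2 + 208*q + 240 = 4*(q + 5)*(q + 6)*(q + 2);  q^2 + 8*q + 12 = (q + 2)*(q + 6)
Cancel the common factors (q + 2), (q + 6).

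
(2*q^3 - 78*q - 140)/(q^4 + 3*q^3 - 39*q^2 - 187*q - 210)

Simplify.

2/(q + 3)

Factor: 2*q^3 - 78*q - 140 = 2*(q - 7)*(q + 2)*(q + 5);  q^4 + 3*q^3 - 39*q^2 - 187*q - 210 = (q + 2)*(q - 7)*(q + 3)*(q + 5)
Cancel the common factors (q + 2), (q + 5), (q - 7).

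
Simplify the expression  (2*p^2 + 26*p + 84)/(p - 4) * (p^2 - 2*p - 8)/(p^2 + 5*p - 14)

(2*p^2 + 16*p + 24)/(p - 2)

Factor: 2*p^2 + 26*p + 84 = 2*(p + 7)*(p + 6);  p^2 - 2*p - 8 = (p - 4)*(p + 2);  p^2 + 5*p - 14 = (p + 7)*(p - 2)
Cancel the common factors (p - 4), (p + 7).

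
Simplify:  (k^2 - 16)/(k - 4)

Factor: k^2 - 16 = (k - 4)*(k + 4)
Cancel the common factor (k - 4).

k + 4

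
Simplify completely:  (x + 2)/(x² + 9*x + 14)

1/(x + 7)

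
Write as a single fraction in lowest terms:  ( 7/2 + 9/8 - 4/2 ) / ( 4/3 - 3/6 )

Numerator: 7/2 + 9/8 - 4/2 = 21/8
Denominator: 4/3 - 3/6 = 5/6
Divide: (21/8) · (6/5) = 63/20

63/20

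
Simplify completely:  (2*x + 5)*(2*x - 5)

4*x**2 - 25

(2*x)**2 - (5)**2 = 4*x**2 - 25.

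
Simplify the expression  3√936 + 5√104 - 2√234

3√936 = 18*√26; 5√104 = 10*√26; 2√234 = 6*√26
Combine: (18 + 10 - 6)·√26 = 22*√26

22*√26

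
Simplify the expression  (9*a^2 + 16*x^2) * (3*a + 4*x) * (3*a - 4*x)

81*a^4 - 256*x^4

Telescope via difference of squares: ((3*a)+(4*x))((3*a)-(4*x)) = 9*a^2 - 16*x^2, then repeat with the next factor.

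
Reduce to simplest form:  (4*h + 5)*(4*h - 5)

16*h^2 - 25

(4*h)^2 - (5)^2 = 16*h^2 - 25.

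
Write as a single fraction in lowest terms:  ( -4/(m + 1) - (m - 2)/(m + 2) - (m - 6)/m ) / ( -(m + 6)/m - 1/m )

(2*m^3 - 10*m - 12)/(m^3 + 10*m^2 + 23*m + 14)

Numerator: -4/(m + 1) - (m - 2)/(m + 2) - (m - 6)/m = (-2*m^3 + 10*m + 12)/(m^3 + 3*m^2 + 2*m)
Denominator: -(m + 6)/m - 1/m = (-m - 7)/m
Divide: ((-2*m^3 + 10*m + 12)/(m^3 + 3*m^2 + 2*m)) · (m/(-m - 7)) = (2*m^3 - 10*m - 12)/(m^3 + 10*m^2 + 23*m + 14)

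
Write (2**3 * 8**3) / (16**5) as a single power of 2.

2**(-8)

2**3 = 2**3; 8**3 = 2**9; 16**5 = 2**20
Combine exponents: 2**(-8)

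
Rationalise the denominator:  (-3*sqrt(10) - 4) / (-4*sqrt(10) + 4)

(7*sqrt(10) + 34)/36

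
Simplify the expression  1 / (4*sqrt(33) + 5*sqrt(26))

(-4*sqrt(33) + 5*sqrt(26))/122

Multiply numerator and denominator by -4*sqrt(33) + 5*sqrt(26).
Denominator becomes 122; numerator becomes -4*sqrt(33) + 5*sqrt(26).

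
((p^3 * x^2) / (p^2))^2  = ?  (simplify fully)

p^2*x^4

Inside the bracket: p^1 * x^2
Raise to the power 2: p^2 * x^4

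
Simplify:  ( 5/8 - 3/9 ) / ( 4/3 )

7/32

Numerator: 5/8 - 3/9 = 7/24
Denominator: 4/3 = 4/3
Divide: (7/24) · (3/4) = 7/32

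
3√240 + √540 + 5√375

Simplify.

43*√15

3√240 = 12*√15; √540 = 6*√15; 5√375 = 25*√15
Combine: (12 + 6 + 25)·√15 = 43*√15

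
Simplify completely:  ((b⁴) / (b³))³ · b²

Inside the bracket: b¹
Raise to the power 3: b³
Multiply by b²: add exponents.

b⁵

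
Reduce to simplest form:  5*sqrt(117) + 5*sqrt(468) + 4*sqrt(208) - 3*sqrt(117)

5*sqrt(117) = 15*sqrt(13); 5*sqrt(468) = 30*sqrt(13); 4*sqrt(208) = 16*sqrt(13); 3*sqrt(117) = 9*sqrt(13)
Combine: (15 + 30 + 16 - 9)·sqrt(13) = 52*sqrt(13)

52*sqrt(13)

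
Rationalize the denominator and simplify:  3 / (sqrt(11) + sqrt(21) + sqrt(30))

Group as (sqrt(21) + sqrt(30)) + sqrt(11); multiply by (sqrt(21) + sqrt(30)) - sqrt(11), then rationalise the remaining surd.

(-9*sqrt(770) + 3*sqrt(30) + 30*sqrt(21) + 60*sqrt(11))/460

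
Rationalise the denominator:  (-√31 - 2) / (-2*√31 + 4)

(4*√31 + 35)/54

Multiply numerator and denominator by 4 + 2*√31.
Denominator becomes -108; numerator becomes -70 - 8*√31.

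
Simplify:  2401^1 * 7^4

2401^1 = 7^4; 7^4 = 7^4
Combine exponents: 7^8

7^8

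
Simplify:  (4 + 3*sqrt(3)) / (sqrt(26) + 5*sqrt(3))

Multiply numerator and denominator by -sqrt(26) + 5*sqrt(3).
Denominator becomes 49; numerator becomes -3*sqrt(78) - 4*sqrt(26) + 20*sqrt(3) + 45.

(-3*sqrt(78) - 4*sqrt(26) + 20*sqrt(3) + 45)/49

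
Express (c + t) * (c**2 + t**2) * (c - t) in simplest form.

c**4 - t**4

Pair the conjugate factors: (c+t)(c-t) = c**2 - t**2, then repeat with the next factor.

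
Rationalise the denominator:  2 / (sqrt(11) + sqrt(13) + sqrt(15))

(-4*sqrt(2145) + 18*sqrt(15) + 26*sqrt(13) + 34*sqrt(11))/491

Group as (sqrt(11) + sqrt(15)) + sqrt(13); multiply by (sqrt(11) + sqrt(15)) - sqrt(13), then rationalise the remaining surd.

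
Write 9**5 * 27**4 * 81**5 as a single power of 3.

9**5 = 3**10; 27**4 = 3**12; 81**5 = 3**20
Combine exponents: 3**42

3**42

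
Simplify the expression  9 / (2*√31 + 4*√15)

(-9*√31 + 18*√15)/58

Multiply numerator and denominator by -4*√15 + 2*√31.
Denominator becomes -116; numerator becomes -36*√15 + 18*√31.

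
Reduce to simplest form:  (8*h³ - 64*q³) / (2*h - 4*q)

4*h² + 8*h*q + 16*q²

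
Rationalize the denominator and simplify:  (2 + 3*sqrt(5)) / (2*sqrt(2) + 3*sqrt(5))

Multiply numerator and denominator by -2*sqrt(2) + 3*sqrt(5).
Denominator becomes 37; numerator becomes -6*sqrt(10) - 4*sqrt(2) + 6*sqrt(5) + 45.

(-6*sqrt(10) - 4*sqrt(2) + 6*sqrt(5) + 45)/37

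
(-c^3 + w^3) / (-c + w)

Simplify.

w^3 - c^3 = (-c + w)(c^2 + c*w + w^2).

c^2 + c*w + w^2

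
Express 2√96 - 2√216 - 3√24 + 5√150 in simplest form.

15*√6

2√96 = 8*√6; 2√216 = 12*√6; 3√24 = 6*√6; 5√150 = 25*√6
Combine: (8 - 12 - 6 + 25)·√6 = 15*√6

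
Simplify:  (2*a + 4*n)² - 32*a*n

4*(a - 2*n)²

Expand the square and combine the 32*a*n term.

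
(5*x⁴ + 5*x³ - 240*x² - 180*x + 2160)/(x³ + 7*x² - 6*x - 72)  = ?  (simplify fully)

Factor: 5*x⁴ + 5*x³ - 240*x² - 180*x + 2160 = 5·(x + 6)·(x + 4)·(x - 3)·(x - 6);  x³ + 7*x² - 6*x - 72 = (x + 6)·(x + 4)·(x - 3)
Cancel the common factors (x + 6), (x + 4), (x - 3).

5*x - 30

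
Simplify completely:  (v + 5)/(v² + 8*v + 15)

1/(v + 3)

Factor: v² + 8*v + 15 = (v + 3)·(v + 5)
Cancel the common factor (v + 5).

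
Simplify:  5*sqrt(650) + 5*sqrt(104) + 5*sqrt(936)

65*sqrt(26)

5*sqrt(650) = 25*sqrt(26); 5*sqrt(104) = 10*sqrt(26); 5*sqrt(936) = 30*sqrt(26)
Combine: (25 + 10 + 30)·sqrt(26) = 65*sqrt(26)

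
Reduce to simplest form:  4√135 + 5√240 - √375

4√135 = 12*√15; 5√240 = 20*√15; √375 = 5*√15
Combine: (12 + 20 - 5)·√15 = 27*√15

27*√15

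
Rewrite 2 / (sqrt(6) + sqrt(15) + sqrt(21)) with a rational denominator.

(-sqrt(210) + 2*sqrt(15) + 5*sqrt(6))/30

Group as (sqrt(6) + sqrt(21)) + sqrt(15); multiply by (sqrt(6) + sqrt(21)) - sqrt(15), then rationalise the remaining surd.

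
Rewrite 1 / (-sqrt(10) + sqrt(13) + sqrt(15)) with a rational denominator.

Group as (sqrt(13) + sqrt(15)) - sqrt(10); multiply by (sqrt(13) + sqrt(15)) + sqrt(10), then rationalise the remaining surd.

(-9*sqrt(10) + 4*sqrt(15) + 6*sqrt(13) + 5*sqrt(78))/228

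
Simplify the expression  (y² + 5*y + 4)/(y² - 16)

Factor: y² + 5*y + 4 = (y + 4)·(y + 1);  y² - 16 = (y - 4)·(y + 4)
Cancel the common factor (y + 4).

(y + 1)/(y - 4)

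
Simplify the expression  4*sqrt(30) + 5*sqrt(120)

4*sqrt(30) = 4*sqrt(30); 5*sqrt(120) = 10*sqrt(30)
Combine: (4 + 10)·sqrt(30) = 14*sqrt(30)

14*sqrt(30)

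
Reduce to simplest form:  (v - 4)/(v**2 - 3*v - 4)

1/(v + 1)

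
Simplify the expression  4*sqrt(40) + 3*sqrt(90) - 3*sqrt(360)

-sqrt(10)

4*sqrt(40) = 8*sqrt(10); 3*sqrt(90) = 9*sqrt(10); 3*sqrt(360) = 18*sqrt(10)
Combine: (8 + 9 - 18)·sqrt(10) = -sqrt(10)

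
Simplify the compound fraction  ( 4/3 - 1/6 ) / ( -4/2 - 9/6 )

Numerator: 4/3 - 1/6 = 7/6
Denominator: -4/2 - 9/6 = -7/2
Divide: (7/6) · (-2/7) = -1/3

-1/3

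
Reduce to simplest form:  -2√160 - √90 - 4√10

-15*√10

2√160 = 8*√10; √90 = 3*√10; 4√10 = 4*√10
Combine: (-8 - 3 - 4)·√10 = -15*√10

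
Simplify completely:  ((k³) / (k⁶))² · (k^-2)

k^(-8)

Inside the bracket: (k^-3)
Raise to the power 2: (k^-6)
Multiply by (k^-2): add exponents.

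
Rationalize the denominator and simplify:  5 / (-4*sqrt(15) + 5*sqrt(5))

Multiply numerator and denominator by 5*sqrt(5) + 4*sqrt(15).
Denominator becomes -115; numerator becomes 25*sqrt(5) + 20*sqrt(15).

(-4*sqrt(15) - 5*sqrt(5))/23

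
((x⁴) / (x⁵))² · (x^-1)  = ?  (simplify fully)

x^(-3)

Inside the bracket: (x^-1)
Raise to the power 2: (x^-2)
Multiply by (x^-1): add exponents.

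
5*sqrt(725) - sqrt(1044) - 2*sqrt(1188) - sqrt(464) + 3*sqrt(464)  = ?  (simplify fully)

5*sqrt(725) = 25*sqrt(29); sqrt(1044) = 6*sqrt(29); 2*sqrt(1188) = 12*sqrt(33); sqrt(464) = 4*sqrt(29); 3*sqrt(464) = 12*sqrt(29)

-12*sqrt(33) + 27*sqrt(29)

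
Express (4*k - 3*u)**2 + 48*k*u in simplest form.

Expand the square and combine the 48*k*u term.

(4*k + 3*u)**2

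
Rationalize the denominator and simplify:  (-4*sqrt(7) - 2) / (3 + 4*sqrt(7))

Multiply numerator and denominator by -4*sqrt(7) + 3.
Denominator becomes -103; numerator becomes -4*sqrt(7) + 106.

(-106 + 4*sqrt(7))/103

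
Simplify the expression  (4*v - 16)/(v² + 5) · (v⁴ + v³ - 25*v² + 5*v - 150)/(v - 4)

4*v² + 4*v - 120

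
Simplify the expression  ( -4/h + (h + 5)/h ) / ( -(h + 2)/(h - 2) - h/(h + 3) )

(-h³ - 2*h² + 5*h + 6)/(2*h³ + 3*h² + 6*h)

Numerator: -4/h + (h + 5)/h = (h + 1)/h
Denominator: -(h + 2)/(h - 2) - h/(h + 3) = (-2*h² - 3*h - 6)/(h² + h - 6)
Divide: ((h + 1)/h) · ((h² + h - 6)/(-2*h² - 3*h - 6)) = (-h³ - 2*h² + 5*h + 6)/(2*h³ + 3*h² + 6*h)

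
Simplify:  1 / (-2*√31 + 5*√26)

(2*√31 + 5*√26)/526

Multiply numerator and denominator by 2*√31 + 5*√26.
Denominator becomes 526; numerator becomes 2*√31 + 5*√26.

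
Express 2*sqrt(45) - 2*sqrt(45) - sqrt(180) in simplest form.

-6*sqrt(5)

2*sqrt(45) = 6*sqrt(5); 2*sqrt(45) = 6*sqrt(5); sqrt(180) = 6*sqrt(5)
Combine: (6 - 6 - 6)·sqrt(5) = -6*sqrt(5)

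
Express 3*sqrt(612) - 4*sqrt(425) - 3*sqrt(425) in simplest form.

3*sqrt(612) = 18*sqrt(17); 4*sqrt(425) = 20*sqrt(17); 3*sqrt(425) = 15*sqrt(17)
Combine: (18 - 20 - 15)·sqrt(17) = -17*sqrt(17)

-17*sqrt(17)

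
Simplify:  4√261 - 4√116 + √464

8*√29

4√261 = 12*√29; 4√116 = 8*√29; √464 = 4*√29
Combine: (12 - 8 + 4)·√29 = 8*√29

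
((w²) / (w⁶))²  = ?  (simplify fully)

w^(-8)

Inside the bracket: (w^-4)
Raise to the power 2: (w^-8)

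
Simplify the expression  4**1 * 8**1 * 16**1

2**9

4**1 = 2**2; 8**1 = 2**3; 16**1 = 2**4
Combine exponents: 2**9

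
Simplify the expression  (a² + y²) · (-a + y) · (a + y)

Pair the conjugate factors: (y+a)(y-a) = -a² + y², then repeat with the next factor.

-a⁴ + y⁴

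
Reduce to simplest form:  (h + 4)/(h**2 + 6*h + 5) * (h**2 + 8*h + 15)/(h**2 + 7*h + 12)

Factor: h**2 + 6*h + 5 = (h + 5)*(h + 1);  h**2 + 8*h + 15 = (h + 5)*(h + 3);  h**2 + 7*h + 12 = (h + 4)*(h + 3)
Cancel the common factors (h + 4), (h + 5), (h + 3).

1/(h + 1)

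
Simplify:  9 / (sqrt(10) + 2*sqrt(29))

(-9*sqrt(10) + 18*sqrt(29))/106

Multiply numerator and denominator by -sqrt(10) + 2*sqrt(29).
Denominator becomes 106; numerator becomes -9*sqrt(10) + 18*sqrt(29).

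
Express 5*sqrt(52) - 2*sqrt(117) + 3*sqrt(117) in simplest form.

13*sqrt(13)

5*sqrt(52) = 10*sqrt(13); 2*sqrt(117) = 6*sqrt(13); 3*sqrt(117) = 9*sqrt(13)
Combine: (10 - 6 + 9)·sqrt(13) = 13*sqrt(13)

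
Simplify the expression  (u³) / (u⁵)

u^(-2)

Quotient: (u^-2)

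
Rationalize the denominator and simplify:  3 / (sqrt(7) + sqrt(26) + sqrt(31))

(-3*sqrt(5642) + 3*sqrt(31) + 18*sqrt(26) + 75*sqrt(7))/362

Group as (sqrt(7) + sqrt(31)) + sqrt(26); multiply by (sqrt(7) + sqrt(31)) - sqrt(26), then rationalise the remaining surd.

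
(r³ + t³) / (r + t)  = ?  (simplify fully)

Factor as (a+b)(a^2-ab+b^2) with a=r, b=t.

r² - r*t + t²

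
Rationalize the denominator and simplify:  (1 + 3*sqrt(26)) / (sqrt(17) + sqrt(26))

Multiply numerator and denominator by -sqrt(17) + sqrt(26).
Denominator becomes 9; numerator becomes -3*sqrt(442) - sqrt(17) + sqrt(26) + 78.

(-3*sqrt(442) - sqrt(17) + sqrt(26) + 78)/9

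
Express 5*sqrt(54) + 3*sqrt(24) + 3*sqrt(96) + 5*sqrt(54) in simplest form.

48*sqrt(6)

5*sqrt(54) = 15*sqrt(6); 3*sqrt(24) = 6*sqrt(6); 3*sqrt(96) = 12*sqrt(6); 5*sqrt(54) = 15*sqrt(6)
Combine: (15 + 6 + 12 + 15)·sqrt(6) = 48*sqrt(6)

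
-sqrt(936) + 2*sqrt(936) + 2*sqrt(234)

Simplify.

sqrt(936) = 6*sqrt(26); 2*sqrt(936) = 12*sqrt(26); 2*sqrt(234) = 6*sqrt(26)
Combine: (-6 + 12 + 6)·sqrt(26) = 12*sqrt(26)

12*sqrt(26)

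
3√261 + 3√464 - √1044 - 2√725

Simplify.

3√261 = 9*√29; 3√464 = 12*√29; √1044 = 6*√29; 2√725 = 10*√29
Combine: (9 + 12 - 6 - 10)·√29 = 5*√29

5*√29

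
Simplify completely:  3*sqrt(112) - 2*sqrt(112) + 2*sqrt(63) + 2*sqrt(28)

3*sqrt(112) = 12*sqrt(7); 2*sqrt(112) = 8*sqrt(7); 2*sqrt(63) = 6*sqrt(7); 2*sqrt(28) = 4*sqrt(7)
Combine: (12 - 8 + 6 + 4)·sqrt(7) = 14*sqrt(7)

14*sqrt(7)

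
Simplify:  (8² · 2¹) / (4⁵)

8² = 2^6; 2¹ = 2^1; 4⁵ = 2^10
Combine exponents: 2^(-3)

2^(-3)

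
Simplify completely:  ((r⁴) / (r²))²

Inside the bracket: r²
Raise to the power 2: r⁴

r⁴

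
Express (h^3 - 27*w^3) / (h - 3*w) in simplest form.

h^2 + 3*h*w + 9*w^2

Factor as (a-b)(a^2+ab+b^2) with a=h, b=(3*w).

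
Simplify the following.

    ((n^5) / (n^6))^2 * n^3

n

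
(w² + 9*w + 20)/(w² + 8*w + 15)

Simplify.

Factor: w² + 9*w + 20 = (w + 5)·(w + 4);  w² + 8*w + 15 = (w + 3)·(w + 5)
Cancel the common factor (w + 5).

(w + 4)/(w + 3)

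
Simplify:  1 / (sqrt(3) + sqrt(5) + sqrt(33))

Group as (sqrt(3) + sqrt(5)) + sqrt(33); multiply by (sqrt(3) + sqrt(5)) - sqrt(33), then rationalise the remaining surd.

(-31*sqrt(5) - 35*sqrt(3) + 6*sqrt(55) + 25*sqrt(33))/565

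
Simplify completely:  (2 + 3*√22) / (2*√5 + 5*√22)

Multiply numerator and denominator by -2*√5 + 5*√22.
Denominator becomes 530; numerator becomes -6*√110 - 4*√5 + 10*√22 + 330.

(-3*√110 - 2*√5 + 5*√22 + 165)/265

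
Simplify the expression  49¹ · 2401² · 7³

7^13

49¹ = 7^2; 2401² = 7^8; 7³ = 7^3
Combine exponents: 7^13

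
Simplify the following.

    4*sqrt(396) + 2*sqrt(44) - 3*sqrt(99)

4*sqrt(396) = 24*sqrt(11); 2*sqrt(44) = 4*sqrt(11); 3*sqrt(99) = 9*sqrt(11)
Combine: (24 + 4 - 9)·sqrt(11) = 19*sqrt(11)

19*sqrt(11)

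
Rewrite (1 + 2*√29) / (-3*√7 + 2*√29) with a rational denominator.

(3*√7 + 2*√29 + 6*√203 + 116)/53

Multiply numerator and denominator by 3*√7 + 2*√29.
Denominator becomes 53; numerator becomes 3*√7 + 2*√29 + 6*√203 + 116.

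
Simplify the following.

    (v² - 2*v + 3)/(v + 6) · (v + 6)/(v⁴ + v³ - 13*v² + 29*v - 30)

1/(v² + 3*v - 10)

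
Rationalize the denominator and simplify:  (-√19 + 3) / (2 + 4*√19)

Multiply numerator and denominator by -4*√19 + 2.
Denominator becomes -300; numerator becomes -14*√19 + 82.

(-41 + 7*√19)/150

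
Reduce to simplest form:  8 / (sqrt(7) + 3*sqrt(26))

(-8*sqrt(7) + 24*sqrt(26))/227

Multiply numerator and denominator by -sqrt(7) + 3*sqrt(26).
Denominator becomes 227; numerator becomes -8*sqrt(7) + 24*sqrt(26).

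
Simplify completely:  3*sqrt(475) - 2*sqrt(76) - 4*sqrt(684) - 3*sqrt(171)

3*sqrt(475) = 15*sqrt(19); 2*sqrt(76) = 4*sqrt(19); 4*sqrt(684) = 24*sqrt(19); 3*sqrt(171) = 9*sqrt(19)
Combine: (15 - 4 - 24 - 9)·sqrt(19) = -22*sqrt(19)

-22*sqrt(19)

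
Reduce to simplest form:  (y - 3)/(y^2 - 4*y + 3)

Factor: y^2 - 4*y + 3 = (y - 1)*(y - 3)
Cancel the common factor (y - 3).

1/(y - 1)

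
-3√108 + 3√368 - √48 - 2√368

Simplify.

-22*√3 + 4*√23

3√108 = 18*√3; 3√368 = 12*√23; √48 = 4*√3; 2√368 = 8*√23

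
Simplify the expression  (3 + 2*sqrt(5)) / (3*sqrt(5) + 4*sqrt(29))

(-30 - 9*sqrt(5) + 12*sqrt(29) + 8*sqrt(145))/419

Multiply numerator and denominator by -4*sqrt(29) + 3*sqrt(5).
Denominator becomes -419; numerator becomes -8*sqrt(145) - 12*sqrt(29) + 9*sqrt(5) + 30.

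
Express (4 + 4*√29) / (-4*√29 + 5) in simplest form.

(-484 - 36*√29)/439

Multiply numerator and denominator by 5 + 4*√29.
Denominator becomes -439; numerator becomes 36*√29 + 484.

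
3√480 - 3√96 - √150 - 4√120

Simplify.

3√480 = 12*√30; 3√96 = 12*√6; √150 = 5*√6; 4√120 = 8*√30

-17*√6 + 4*√30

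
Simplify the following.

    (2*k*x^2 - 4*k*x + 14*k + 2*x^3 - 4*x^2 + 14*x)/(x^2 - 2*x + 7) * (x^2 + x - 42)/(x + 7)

Factor: 2*k*x^2 - 4*k*x + 14*k + 2*x^3 - 4*x^2 + 14*x = 2*(x^2 - 2*x + 7)*(k + x);  x^2 + x - 42 = (x + 7)*(x - 6)
Cancel the common factors (x^2 - 2*x + 7), (x + 7).

2*k*x - 12*k + 2*x^2 - 12*x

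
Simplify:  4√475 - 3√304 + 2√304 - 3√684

-2*√19

4√475 = 20*√19; 3√304 = 12*√19; 2√304 = 8*√19; 3√684 = 18*√19
Combine: (20 - 12 + 8 - 18)·√19 = -2*√19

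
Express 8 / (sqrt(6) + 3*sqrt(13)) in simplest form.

(-8*sqrt(6) + 24*sqrt(13))/111

Multiply numerator and denominator by -3*sqrt(13) + sqrt(6).
Denominator becomes -111; numerator becomes -24*sqrt(13) + 8*sqrt(6).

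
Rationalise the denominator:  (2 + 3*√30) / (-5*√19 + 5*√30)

(2*√19 + 2*√30 + 3*√570 + 90)/55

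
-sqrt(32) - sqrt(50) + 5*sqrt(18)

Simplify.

sqrt(32) = 4*sqrt(2); sqrt(50) = 5*sqrt(2); 5*sqrt(18) = 15*sqrt(2)
Combine: (-4 - 5 + 15)·sqrt(2) = 6*sqrt(2)

6*sqrt(2)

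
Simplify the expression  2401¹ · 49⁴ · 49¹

7^14

2401¹ = 7^4; 49⁴ = 7^8; 49¹ = 7^2
Combine exponents: 7^14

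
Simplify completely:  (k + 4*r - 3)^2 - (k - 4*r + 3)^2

4*k*(4*r - 3)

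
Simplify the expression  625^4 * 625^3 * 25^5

625^4 = 5^16; 625^3 = 5^12; 25^5 = 5^10
Combine exponents: 5^38

5^38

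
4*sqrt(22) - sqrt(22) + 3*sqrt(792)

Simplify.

21*sqrt(22)

4*sqrt(22) = 4*sqrt(22); sqrt(22) = sqrt(22); 3*sqrt(792) = 18*sqrt(22)
Combine: (4 - 1 + 18)·sqrt(22) = 21*sqrt(22)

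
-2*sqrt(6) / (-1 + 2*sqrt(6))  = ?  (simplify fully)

(-24 - 2*sqrt(6))/23

Multiply numerator and denominator by -2*sqrt(6) - 1.
Denominator becomes -23; numerator becomes 2*sqrt(6) + 24.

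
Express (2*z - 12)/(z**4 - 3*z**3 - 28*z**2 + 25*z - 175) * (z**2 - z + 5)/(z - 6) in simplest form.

2/(z**2 - 2*z - 35)

Factor: 2*z - 12 = 2*(z - 6);  z**4 - 3*z**3 - 28*z**2 + 25*z - 175 = (z + 5)*(z**2 - z + 5)*(z - 7)
Cancel the common factors (z**2 - z + 5), (z - 6).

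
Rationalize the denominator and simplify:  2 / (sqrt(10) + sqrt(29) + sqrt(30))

(-40*sqrt(87) + 18*sqrt(30) + 22*sqrt(29) + 98*sqrt(10))/1079

Group as (sqrt(10) + sqrt(29)) + sqrt(30); multiply by (sqrt(10) + sqrt(29)) - sqrt(30), then rationalise the remaining surd.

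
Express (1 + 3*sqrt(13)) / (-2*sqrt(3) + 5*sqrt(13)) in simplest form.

Multiply numerator and denominator by 2*sqrt(3) + 5*sqrt(13).
Denominator becomes 313; numerator becomes 2*sqrt(3) + 5*sqrt(13) + 6*sqrt(39) + 195.

(2*sqrt(3) + 5*sqrt(13) + 6*sqrt(39) + 195)/313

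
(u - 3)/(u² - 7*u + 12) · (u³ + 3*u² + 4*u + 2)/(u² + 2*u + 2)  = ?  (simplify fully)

Factor: u² - 7*u + 12 = (u - 4)·(u - 3);  u³ + 3*u² + 4*u + 2 = (u + 1)·(u² + 2*u + 2)
Cancel the common factors (u² + 2*u + 2), (u - 3).

(u + 1)/(u - 4)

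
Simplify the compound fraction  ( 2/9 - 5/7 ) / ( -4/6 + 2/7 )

31/24

Numerator: 2/9 - 5/7 = -31/63
Denominator: -4/6 + 2/7 = -8/21
Divide: (-31/63) · (-21/8) = 31/24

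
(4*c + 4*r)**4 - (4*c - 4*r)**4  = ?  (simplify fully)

2048*c*r*(c**2 + r**2)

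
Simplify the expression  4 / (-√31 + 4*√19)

Multiply numerator and denominator by √31 + 4*√19.
Denominator becomes 273; numerator becomes 4*√31 + 16*√19.

(4*√31 + 16*√19)/273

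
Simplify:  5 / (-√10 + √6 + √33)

Group as (√6 + √33) - √10; multiply by (√6 + √33) + √10, then rationalise the remaining surd.

(-185*√6 - 60*√55 + 145*√10 + 85*√33)/49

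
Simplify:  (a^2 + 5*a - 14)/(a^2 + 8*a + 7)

Factor: a^2 + 5*a - 14 = (a + 7)*(a - 2);  a^2 + 8*a + 7 = (a + 1)*(a + 7)
Cancel the common factor (a + 7).

(a - 2)/(a + 1)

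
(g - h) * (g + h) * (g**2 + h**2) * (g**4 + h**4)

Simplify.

Telescope via difference of squares: (g+h)(g-h) = g**2 - h**2, then repeat with the next factor.

g**8 - h**8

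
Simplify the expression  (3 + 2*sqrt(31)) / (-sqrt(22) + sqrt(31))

(3*sqrt(22) + 3*sqrt(31) + 2*sqrt(682) + 62)/9

Multiply numerator and denominator by sqrt(22) + sqrt(31).
Denominator becomes 9; numerator becomes 3*sqrt(22) + 3*sqrt(31) + 2*sqrt(682) + 62.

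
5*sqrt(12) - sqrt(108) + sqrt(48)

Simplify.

8*sqrt(3)

5*sqrt(12) = 10*sqrt(3); sqrt(108) = 6*sqrt(3); sqrt(48) = 4*sqrt(3)
Combine: (10 - 6 + 4)·sqrt(3) = 8*sqrt(3)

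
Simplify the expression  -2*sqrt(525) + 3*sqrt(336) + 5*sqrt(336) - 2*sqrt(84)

2*sqrt(525) = 10*sqrt(21); 3*sqrt(336) = 12*sqrt(21); 5*sqrt(336) = 20*sqrt(21); 2*sqrt(84) = 4*sqrt(21)
Combine: (-10 + 12 + 20 - 4)·sqrt(21) = 18*sqrt(21)

18*sqrt(21)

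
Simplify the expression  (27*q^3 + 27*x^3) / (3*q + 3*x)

Apply the sum-of-cubes factorisation and cancel (3*q + 3*x).

9*q^2 - 9*q*x + 9*x^2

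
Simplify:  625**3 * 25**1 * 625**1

5**18

625**3 = 5**12; 25**1 = 5**2; 625**1 = 5**4
Combine exponents: 5**18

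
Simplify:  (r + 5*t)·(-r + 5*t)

-r² + 25*t²

(5*t)^2 - (r)^2 = -r² + 25*t².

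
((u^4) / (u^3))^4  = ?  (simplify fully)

u^4

Inside the bracket: u^1
Raise to the power 4: u^4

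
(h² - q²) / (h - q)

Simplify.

h + q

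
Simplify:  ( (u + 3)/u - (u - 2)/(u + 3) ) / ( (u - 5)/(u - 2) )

(8*u² - 7*u - 18)/(u³ - 2*u² - 15*u)

Numerator: (u + 3)/u - (u - 2)/(u + 3) = (8*u + 9)/(u² + 3*u)
Denominator: (u - 5)/(u - 2) = (u - 5)/(u - 2)
Divide: ((8*u + 9)/(u² + 3*u)) · ((u - 2)/(u - 5)) = (8*u² - 7*u - 18)/(u³ - 2*u² - 15*u)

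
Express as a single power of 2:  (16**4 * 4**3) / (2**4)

16**4 = 2**16; 4**3 = 2**6; 2**4 = 2**4
Combine exponents: 2**18

2**18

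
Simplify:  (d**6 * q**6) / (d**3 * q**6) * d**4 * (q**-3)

d**7/q**3

Quotient: d**3
Multiply by d**4 * (q**-3): add exponents.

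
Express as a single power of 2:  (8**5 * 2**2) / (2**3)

8**5 = 2**15; 2**2 = 2**2; 2**3 = 2**3
Combine exponents: 2**14

2**14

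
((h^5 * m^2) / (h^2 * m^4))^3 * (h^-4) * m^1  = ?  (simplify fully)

h^5/m^5

Inside the bracket: h^3 * (m^-2)
Raise to the power 3: h^9 * (m^-6)
Multiply by (h^-4) * m^1: add exponents.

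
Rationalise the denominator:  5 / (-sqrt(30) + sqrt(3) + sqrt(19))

Group as (sqrt(3) + sqrt(19)) - sqrt(30); multiply by (sqrt(3) + sqrt(19)) + sqrt(30), then rationalise the remaining surd.

(20*sqrt(30) + 35*sqrt(19) + 115*sqrt(3) + 15*sqrt(190))/82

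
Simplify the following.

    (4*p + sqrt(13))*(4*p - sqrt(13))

16*p^2 - 13

Product of conjugates: (P+Q)(P-Q) = P^2 - Q^2.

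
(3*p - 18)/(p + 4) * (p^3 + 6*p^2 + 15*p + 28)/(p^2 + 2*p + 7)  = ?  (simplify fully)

Factor: 3*p - 18 = 3*(p - 6);  p^3 + 6*p^2 + 15*p + 28 = (p^2 + 2*p + 7)*(p + 4)
Cancel the common factors (p^2 + 2*p + 7), (p + 4).

3*p - 18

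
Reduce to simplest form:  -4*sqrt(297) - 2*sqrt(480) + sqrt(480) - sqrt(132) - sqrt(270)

-14*sqrt(33) - 7*sqrt(30)

4*sqrt(297) = 12*sqrt(33); 2*sqrt(480) = 8*sqrt(30); sqrt(480) = 4*sqrt(30); sqrt(132) = 2*sqrt(33); sqrt(270) = 3*sqrt(30)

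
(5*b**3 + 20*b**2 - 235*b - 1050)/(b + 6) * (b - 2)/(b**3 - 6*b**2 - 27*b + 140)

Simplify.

Factor: 5*b**3 + 20*b**2 - 235*b - 1050 = 5*(b - 7)*(b + 6)*(b + 5);  b**3 - 6*b**2 - 27*b + 140 = (b + 5)*(b - 7)*(b - 4)
Cancel the common factors (b + 5), (b + 6), (b - 7).

(5*b - 10)/(b - 4)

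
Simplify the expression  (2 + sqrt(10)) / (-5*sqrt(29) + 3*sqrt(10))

Multiply numerator and denominator by 3*sqrt(10) + 5*sqrt(29).
Denominator becomes -635; numerator becomes 6*sqrt(10) + 30 + 10*sqrt(29) + 5*sqrt(290).

(-5*sqrt(290) - 10*sqrt(29) - 30 - 6*sqrt(10))/635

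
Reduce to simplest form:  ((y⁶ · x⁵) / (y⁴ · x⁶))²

y⁴/x²

Inside the bracket: y² · (x^-1)
Raise to the power 2: y⁴ · (x^-2)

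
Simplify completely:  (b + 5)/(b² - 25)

Factor: b² - 25 = (b + 5)·(b - 5)
Cancel the common factor (b + 5).

1/(b - 5)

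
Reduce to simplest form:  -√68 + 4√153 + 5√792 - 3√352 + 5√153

√68 = 2*√17; 4√153 = 12*√17; 5√792 = 30*√22; 3√352 = 12*√22; 5√153 = 15*√17

18*√22 + 25*√17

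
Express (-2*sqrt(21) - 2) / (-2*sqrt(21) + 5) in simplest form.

(14*sqrt(21) + 94)/59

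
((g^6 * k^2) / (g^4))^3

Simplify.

Inside the bracket: g^2 * k^2
Raise to the power 3: g^6 * k^6

g^6*k^6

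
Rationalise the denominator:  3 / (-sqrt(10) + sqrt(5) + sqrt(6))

Group as (sqrt(5) + sqrt(6)) - sqrt(10); multiply by (sqrt(5) + sqrt(6)) + sqrt(10), then rationalise the remaining surd.

(-3*sqrt(10) + 27*sqrt(6) + 33*sqrt(5) + 60*sqrt(3))/119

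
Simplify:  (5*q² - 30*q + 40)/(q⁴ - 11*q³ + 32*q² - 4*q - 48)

5/(q² - 5*q - 6)

Factor: 5*q² - 30*q + 40 = 5·(q - 4)·(q - 2);  q⁴ - 11*q³ + 32*q² - 4*q - 48 = (q + 1)·(q - 6)·(q - 2)·(q - 4)
Cancel the common factors (q - 4), (q - 2).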